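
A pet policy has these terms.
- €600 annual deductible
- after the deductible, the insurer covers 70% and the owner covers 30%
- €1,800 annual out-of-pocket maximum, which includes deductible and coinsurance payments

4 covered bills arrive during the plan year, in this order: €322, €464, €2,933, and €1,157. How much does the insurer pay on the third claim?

€2,053.10

#1 (€322): all of it applies to the deductible. Owner owes €322 (running OOP €322). Plan pays €322 − €322 = €0.
#2 (€464): €278 to deductible, leaving €186; coinsurance €186 × 30% = €55.80. Cost to owner: €333.80. OOP to date €655.80. Insurer: €464 − €333.80 = €130.20.
#3 (€2,933): deductible already satisfied, so owner's share is 30% × €2,933 = €879.90. Cost to owner: €879.90. OOP to date €1,535.70. Plan pays €2,933 − €879.90 = €2,053.10.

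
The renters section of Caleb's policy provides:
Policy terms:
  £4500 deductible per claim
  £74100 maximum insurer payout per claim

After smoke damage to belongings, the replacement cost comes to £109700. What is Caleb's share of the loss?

After the deductible, £109700 − £4500 = £105200 remains.
Since £105200 > £74100, the payout is capped at £74100.
Tenant's share is the uncovered remainder: £109700 − £74100 = £35600.

£35600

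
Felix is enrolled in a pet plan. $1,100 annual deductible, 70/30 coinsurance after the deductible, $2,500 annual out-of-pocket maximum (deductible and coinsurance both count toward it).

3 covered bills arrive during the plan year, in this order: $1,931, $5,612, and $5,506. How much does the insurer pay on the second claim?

Claim 1 — $1,931: $1,100 finishes the deductible; $831 goes to coinsurance; coinsurance $831 × 30% = $249.30. Cost to owner: $1,349.30. OOP to date $1,349.30. Insurer: $1,931 − $1,349.30 = $581.70.
Claim 2 — $5,612: 30% coinsurance on $5,612 = $1,683.60. Adding that to $1,349.30 gives $3,032.90, past the $2,500 cap; owner pays only $2,500 − $1,349.30 = $1,150.70. Plan pays $5,612 − $1,150.70 = $4,461.30.

$4,461.30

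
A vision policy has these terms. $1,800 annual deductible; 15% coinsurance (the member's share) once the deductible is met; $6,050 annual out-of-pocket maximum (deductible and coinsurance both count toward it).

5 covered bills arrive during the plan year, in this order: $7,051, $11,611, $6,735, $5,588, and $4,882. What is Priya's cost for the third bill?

$1,010.25

#1 ($7,051): $1,800 finishes the deductible; $5,251 goes to coinsurance; 15% of $5,251 = $787.65. Cost to member: $2,587.65. OOP to date $2,587.65.
#2 ($11,611): 15% coinsurance on $11,611 = $1,741.65. Member pays $1,741.65; OOP now $4,329.30.
#3 ($6,735): 15% coinsurance on $6,735 = $1,010.25. Member pays $1,010.25; OOP now $5,339.55.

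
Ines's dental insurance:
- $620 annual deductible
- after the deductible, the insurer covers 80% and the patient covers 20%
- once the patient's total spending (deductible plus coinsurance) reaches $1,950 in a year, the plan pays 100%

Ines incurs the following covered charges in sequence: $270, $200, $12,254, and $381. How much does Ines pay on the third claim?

$1,480

Bill 1, $270: fully absorbed by the deductible. Patient pays $270; OOP now $270.
Bill 2, $200: fully absorbed by the deductible. Patient pays $200; OOP now $470.
Bill 3, $12,254: deductible takes $150, $12,104 remains; patient's 20% is $2,420.80. Deductible plus coinsurance: $150 + $2,420.80 = $2,570.80. OOP would hit $3,040.80 > $1,950, so the cap limits the patient to $1,950 − $470 = $1,480.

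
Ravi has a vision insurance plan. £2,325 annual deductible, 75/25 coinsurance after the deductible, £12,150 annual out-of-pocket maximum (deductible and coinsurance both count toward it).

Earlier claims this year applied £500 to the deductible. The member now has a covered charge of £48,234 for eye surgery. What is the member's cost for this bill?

£11,650

Deductible still to meet: £2,325 − £500 = £1,825.
After the £1,825 deductible portion, £48,234 − £1,825 = £46,409 is subject to coinsurance.
Coinsurance: £46,409 × 25% = £11,602.25.
That puts the member's cost at £1,825 + £11,602.25 = £13,427.25 before any cap.
That would bring total out-of-pocket to £13,927.25, past the £12,150 cap. The member is capped at £12,150 − £500 = £11,650 on this claim.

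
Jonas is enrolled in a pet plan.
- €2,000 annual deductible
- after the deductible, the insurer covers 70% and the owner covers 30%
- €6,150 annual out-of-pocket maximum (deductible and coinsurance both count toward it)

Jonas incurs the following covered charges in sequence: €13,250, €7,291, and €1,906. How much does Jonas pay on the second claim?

Claim 1 (€13,250): deductible takes €2,000, €11,250 remains; 30% of €11,250 = €3,375. Owner owes €5,375 (running OOP €5,375).
Claim 2 (€7,291): 30% coinsurance on €7,291 = €2,187.30. Adding that to €5,375 gives €7,562.30, past the €6,150 cap; owner pays only €6,150 − €5,375 = €775.

€775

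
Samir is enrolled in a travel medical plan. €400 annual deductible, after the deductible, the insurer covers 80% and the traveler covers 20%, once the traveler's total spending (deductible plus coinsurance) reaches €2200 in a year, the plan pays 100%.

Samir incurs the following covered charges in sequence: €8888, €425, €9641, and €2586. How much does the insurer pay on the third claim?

Claim 1 (€8888): deductible takes €400, €8488 remains; traveler's 20% is €1697.60. Traveler pays €2097.60; OOP now €2097.60. Plan pays €8888 − €2097.60 = €6790.40.
Claim 2 (€425): deductible met; 20% of €425 = €85. Traveler owes €85 (running OOP €2182.60). Plan pays €425 − €85 = €340.
Claim 3 (€9641): deductible already satisfied, so traveler's share is 20% × €9641 = €1928.20. That would push OOP to €4110.80, over the €2200 cap, so traveler pays €2200 − €2182.60 = €17.40. Plan pays €9641 − €17.40 = €9623.60.

€9623.60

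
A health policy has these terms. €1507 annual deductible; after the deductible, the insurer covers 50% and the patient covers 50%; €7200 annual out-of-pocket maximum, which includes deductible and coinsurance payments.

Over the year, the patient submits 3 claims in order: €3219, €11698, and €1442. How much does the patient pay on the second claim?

€4837

Claim 1 — €3219: €1507 finishes the deductible; €1712 goes to coinsurance; patient's 50% is €856. Cost to patient: €2363. OOP to date €2363.
Claim 2 — €11698: deductible already satisfied, so patient's share is 50% × €11698 = €5849. That would push OOP to €8212, over the €7200 cap, so patient pays €7200 − €2363 = €4837.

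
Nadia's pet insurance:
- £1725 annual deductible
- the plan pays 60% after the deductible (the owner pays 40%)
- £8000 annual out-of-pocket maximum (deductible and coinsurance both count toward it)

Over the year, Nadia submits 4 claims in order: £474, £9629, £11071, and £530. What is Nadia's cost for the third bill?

£2923.80

#1 (£474): all of it applies to the deductible. Owner pays £474; OOP now £474.
#2 (£9629): £1251 to deductible, leaving £8378; 40% of £8378 = £3351.20. Owner pays £4602.20; OOP now £5076.20.
#3 (£11071): deductible met; 40% of £11071 = £4428.40. OOP would hit £9504.60 > £8000, so the cap limits the owner to £8000 − £5076.20 = £2923.80.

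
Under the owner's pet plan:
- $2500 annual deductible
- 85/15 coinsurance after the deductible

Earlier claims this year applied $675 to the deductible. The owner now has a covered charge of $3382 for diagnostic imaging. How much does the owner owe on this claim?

Remaining deductible: $2500 − $675 = $1825.
The remaining $1557 (= $3382 − $1825) moves to coinsurance.
Owner's 15% share of $1557 is $233.55.
That puts the owner's cost at $1825 + $233.55 = $2058.55.

$2058.55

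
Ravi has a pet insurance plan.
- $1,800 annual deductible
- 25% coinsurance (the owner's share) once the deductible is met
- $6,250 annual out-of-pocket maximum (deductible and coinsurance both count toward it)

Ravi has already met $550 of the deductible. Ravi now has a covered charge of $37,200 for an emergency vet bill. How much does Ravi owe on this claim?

$5,700

Deductible still to meet: $1,800 − $550 = $1,250.
The remaining $35,950 (= $37,200 − $1,250) moves to coinsurance.
Coinsurance: $35,950 × 25% = $8,987.50.
That puts the owner's cost at $1,250 + $8,987.50 = $10,237.50 before any cap.
That would bring total out-of-pocket to $10,787.50, past the $6,250 cap. The owner is capped at $6,250 − $550 = $5,700 on this claim.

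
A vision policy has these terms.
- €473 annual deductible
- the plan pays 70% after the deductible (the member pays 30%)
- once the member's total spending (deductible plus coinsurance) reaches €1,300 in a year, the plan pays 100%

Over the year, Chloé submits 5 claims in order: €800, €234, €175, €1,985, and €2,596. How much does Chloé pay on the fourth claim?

#1 (€800): deductible takes €473, €327 remains; coinsurance €327 × 30% = €98.10. Member pays €571.10; OOP now €571.10.
#2 (€234): deductible already satisfied, so member's share is 30% × €234 = €70.20. Member pays €70.20; OOP now €641.30.
#3 (€175): deductible already satisfied, so member's share is 30% × €175 = €52.50. Member pays €52.50; OOP now €693.80.
#4 (€1,985): deductible met; 30% of €1,985 = €595.50. Cost to member: €595.50. OOP to date €1,289.30.

€595.50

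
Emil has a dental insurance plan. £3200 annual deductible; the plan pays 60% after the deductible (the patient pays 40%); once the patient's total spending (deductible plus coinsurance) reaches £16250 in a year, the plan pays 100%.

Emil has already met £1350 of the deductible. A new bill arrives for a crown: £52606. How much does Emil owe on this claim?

Remaining deductible: £3200 − £1350 = £1850.
The remaining £50756 (= £52606 − £1850) moves to coinsurance.
Coinsurance: £50756 × 40% = £20302.40.
That puts the patient's cost at £1850 + £20302.40 = £22152.40 before any cap.
Year-to-date out-of-pocket would reach £1350 + £22152.40 = £23502.40, above the £16250 maximum, so the patient pays only £16250 − £1350 = £14900.

£14900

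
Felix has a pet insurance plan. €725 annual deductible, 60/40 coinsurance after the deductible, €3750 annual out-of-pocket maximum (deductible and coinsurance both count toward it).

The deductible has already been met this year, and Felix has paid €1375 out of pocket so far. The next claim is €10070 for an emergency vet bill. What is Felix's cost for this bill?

The deductible is already satisfied, so the full bill goes to coinsurance.
Owner's 40% share of €10070 is €4028.
Adding €4028 to the €1375 already spent would give €5403, which exceeds the €3750 cap; the owner pays just €3750 − €1375 = €2375.

€2375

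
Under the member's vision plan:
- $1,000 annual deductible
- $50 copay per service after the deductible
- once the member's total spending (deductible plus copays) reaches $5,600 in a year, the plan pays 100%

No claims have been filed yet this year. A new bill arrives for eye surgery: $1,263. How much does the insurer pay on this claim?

The full $1,000 deductible is still open; $1,000 of this bill applies to it.
The remaining $263 (= $1,263 − $1,000) moves to the copay.
Copay on this service: $50.
So the member owes $1,000 + $50 = $1,050 before any cap.
Year-to-date out-of-pocket becomes $0 + $1,050 = $1,050, still under the $5,600 maximum, so no cap applies.
Insurer pays the balance: $1,263 − $1,050 = $213.

$213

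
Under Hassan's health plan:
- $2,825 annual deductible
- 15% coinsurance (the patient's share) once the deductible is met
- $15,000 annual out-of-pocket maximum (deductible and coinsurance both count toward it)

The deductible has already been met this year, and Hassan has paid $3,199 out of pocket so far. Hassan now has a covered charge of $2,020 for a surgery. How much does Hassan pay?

The deductible is already satisfied, so the full bill goes to coinsurance.
15% of $2,020 = $303 falls to the patient.
Total out-of-pocket so far would be $3,199 + $303 = $3,502, below the $15,000 cap — no reduction.

$303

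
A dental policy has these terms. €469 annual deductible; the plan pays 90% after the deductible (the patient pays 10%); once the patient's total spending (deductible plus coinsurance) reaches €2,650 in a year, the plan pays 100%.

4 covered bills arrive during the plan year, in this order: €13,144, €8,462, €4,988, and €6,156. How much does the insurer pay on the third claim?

Claim 1 (€13,144): deductible takes €469, €12,675 remains; coinsurance €12,675 × 10% = €1,267.50. Patient pays €1,736.50; OOP now €1,736.50. Insurer: €13,144 − €1,736.50 = €11,407.50.
Claim 2 (€8,462): 10% coinsurance on €8,462 = €846.20. Cost to patient: €846.20. OOP to date €2,582.70. Plan pays €8,462 − €846.20 = €7,615.80.
Claim 3 (€4,988): deductible met; 10% of €4,988 = €498.80. Adding that to €2,582.70 gives €3,081.50, past the €2,650 cap; patient pays only €2,650 − €2,582.70 = €67.30. Insurer: €4,988 − €67.30 = €4,920.70.

€4,920.70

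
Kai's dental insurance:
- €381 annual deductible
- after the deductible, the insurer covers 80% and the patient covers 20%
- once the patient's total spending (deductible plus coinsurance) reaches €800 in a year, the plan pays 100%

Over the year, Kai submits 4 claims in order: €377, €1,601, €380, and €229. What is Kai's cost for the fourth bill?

Claim 1 (€377): all of it applies to the deductible. Patient owes €377 (running OOP €377).
Claim 2 (€1,601): deductible takes €4, €1,597 remains; coinsurance €1,597 × 20% = €319.40. Cost to patient: €323.40. OOP to date €700.40.
Claim 3 (€380): 20% coinsurance on €380 = €76. Cost to patient: €76. OOP to date €776.40.
Claim 4 (€229): 20% coinsurance on €229 = €45.80. Adding that to €776.40 gives €822.20, past the €800 cap; patient pays only €800 − €776.40 = €23.60.

€23.60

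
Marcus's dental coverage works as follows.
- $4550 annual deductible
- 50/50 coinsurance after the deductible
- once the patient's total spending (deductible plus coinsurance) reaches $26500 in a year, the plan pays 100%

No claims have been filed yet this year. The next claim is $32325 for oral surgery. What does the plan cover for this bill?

$13887.50

Deductible not yet touched, so the first $4550 of the bill goes to the deductible.
That leaves $32325 − $4550 = $27775 for coinsurance.
Patient's 50% share of $27775 is $13887.50.
So the patient owes $4550 + $13887.50 = $18437.50 before any cap.
Total out-of-pocket so far would be $0 + $18437.50 = $18437.50, below the $26500 cap — no reduction.
Insurer pays the balance: $32325 − $18437.50 = $13887.50.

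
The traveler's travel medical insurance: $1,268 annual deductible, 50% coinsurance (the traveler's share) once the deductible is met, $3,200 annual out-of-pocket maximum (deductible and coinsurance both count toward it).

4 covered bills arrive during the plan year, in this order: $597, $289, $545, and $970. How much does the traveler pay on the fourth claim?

$485

Bill 1, $597: fully absorbed by the deductible. Cost to traveler: $597. OOP to date $597.
Bill 2, $289: fully absorbed by the deductible. Traveler owes $289 (running OOP $886).
Bill 3, $545: deductible takes $382, $163 remains; traveler's 50% is $81.50. Traveler owes $463.50 (running OOP $1,349.50).
Bill 4, $970: 50% coinsurance on $970 = $485. Cost to traveler: $485. OOP to date $1,834.50.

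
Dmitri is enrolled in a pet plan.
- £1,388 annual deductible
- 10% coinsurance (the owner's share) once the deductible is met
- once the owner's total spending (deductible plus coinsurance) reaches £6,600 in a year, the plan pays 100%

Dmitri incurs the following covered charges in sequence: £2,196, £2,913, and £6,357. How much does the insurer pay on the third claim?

£5,721.30

Claim 1 — £2,196: £1,388 to deductible, leaving £808; coinsurance £808 × 10% = £80.80. Owner owes £1,468.80 (running OOP £1,468.80). Plan pays £2,196 − £1,468.80 = £727.20.
Claim 2 — £2,913: deductible met; 10% of £2,913 = £291.30. Owner pays £291.30; OOP now £1,760.10. Insurer: £2,913 − £291.30 = £2,621.70.
Claim 3 — £6,357: deductible met; 10% of £6,357 = £635.70. Owner owes £635.70 (running OOP £2,395.80). Insurer: £6,357 − £635.70 = £5,721.30.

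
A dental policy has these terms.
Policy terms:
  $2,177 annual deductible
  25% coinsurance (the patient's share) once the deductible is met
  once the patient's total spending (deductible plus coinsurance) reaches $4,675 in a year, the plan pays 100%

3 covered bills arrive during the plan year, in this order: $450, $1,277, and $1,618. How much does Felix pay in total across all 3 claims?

$2,469

Claim 1 ($450): all of it applies to the deductible. Patient pays $450; OOP now $450.
Claim 2 ($1,277): fully absorbed by the deductible. Cost to patient: $1,277. OOP to date $1,727.
Claim 3 ($1,618): $450 finishes the deductible; $1,168 goes to coinsurance; 25% of $1,168 = $292. Cost to patient: $742. OOP to date $2,469.
Summing the patient's payments: $450 + $1,277 + $742 = $2,469.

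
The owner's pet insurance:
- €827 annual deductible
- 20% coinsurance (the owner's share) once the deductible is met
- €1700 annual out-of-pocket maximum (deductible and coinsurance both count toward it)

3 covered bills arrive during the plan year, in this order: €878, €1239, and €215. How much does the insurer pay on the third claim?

€172

Bill 1, €878: €827 to deductible, leaving €51; owner's 20% is €10.20. Owner owes €837.20 (running OOP €837.20). Insurer: €878 − €837.20 = €40.80.
Bill 2, €1239: deductible met; 20% of €1239 = €247.80. Owner owes €247.80 (running OOP €1085). Plan pays €1239 − €247.80 = €991.20.
Bill 3, €215: 20% coinsurance on €215 = €43. Owner pays €43; OOP now €1128. Insurer: €215 − €43 = €172.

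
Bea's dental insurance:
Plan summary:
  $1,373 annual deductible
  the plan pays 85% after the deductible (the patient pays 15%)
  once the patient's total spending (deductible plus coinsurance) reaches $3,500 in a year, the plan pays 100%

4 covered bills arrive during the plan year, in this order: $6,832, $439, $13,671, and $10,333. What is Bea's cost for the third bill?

$1,242.30

#1 ($6,832): deductible takes $1,373, $5,459 remains; 15% of $5,459 = $818.85. Patient pays $2,191.85; OOP now $2,191.85.
#2 ($439): 15% coinsurance on $439 = $65.85. Patient owes $65.85 (running OOP $2,257.70).
#3 ($13,671): 15% coinsurance on $13,671 = $2,050.65. OOP would hit $4,308.35 > $3,500, so the cap limits the patient to $3,500 − $2,257.70 = $1,242.30.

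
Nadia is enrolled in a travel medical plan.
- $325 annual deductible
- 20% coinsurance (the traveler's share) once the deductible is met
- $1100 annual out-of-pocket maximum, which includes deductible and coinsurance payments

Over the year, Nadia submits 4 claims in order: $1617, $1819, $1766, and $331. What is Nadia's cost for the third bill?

#1 ($1617): $325 to deductible, leaving $1292; coinsurance $1292 × 20% = $258.40. Cost to traveler: $583.40. OOP to date $583.40.
#2 ($1819): deductible met; 20% of $1819 = $363.80. Traveler owes $363.80 (running OOP $947.20).
#3 ($1766): deductible already satisfied, so traveler's share is 20% × $1766 = $353.20. OOP would hit $1300.40 > $1100, so the cap limits the traveler to $1100 − $947.20 = $152.80.

$152.80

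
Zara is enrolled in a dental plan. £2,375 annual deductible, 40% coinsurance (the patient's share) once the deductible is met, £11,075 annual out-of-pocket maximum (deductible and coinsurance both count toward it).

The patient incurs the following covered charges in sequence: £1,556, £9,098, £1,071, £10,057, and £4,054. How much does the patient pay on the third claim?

£428.40

Bill 1, £1,556: fully absorbed by the deductible. Cost to patient: £1,556. OOP to date £1,556.
Bill 2, £9,098: £819 to deductible, leaving £8,279; coinsurance £8,279 × 40% = £3,311.60. Patient owes £4,130.60 (running OOP £5,686.60).
Bill 3, £1,071: 40% coinsurance on £1,071 = £428.40. Patient owes £428.40 (running OOP £6,115).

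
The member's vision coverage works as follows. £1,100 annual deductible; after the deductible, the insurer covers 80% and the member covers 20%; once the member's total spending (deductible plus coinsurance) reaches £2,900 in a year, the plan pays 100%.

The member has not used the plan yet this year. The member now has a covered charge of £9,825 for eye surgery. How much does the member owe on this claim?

£2,845

Deductible not yet touched, so the first £1,100 of the bill goes to the deductible.
After the £1,100 deductible portion, £9,825 − £1,100 = £8,725 is subject to coinsurance.
Member's 20% share of £8,725 is £1,745.
So the member owes £1,100 + £1,745 = £2,845 before any cap.
Total out-of-pocket so far would be £0 + £2,845 = £2,845, below the £2,900 cap — no reduction.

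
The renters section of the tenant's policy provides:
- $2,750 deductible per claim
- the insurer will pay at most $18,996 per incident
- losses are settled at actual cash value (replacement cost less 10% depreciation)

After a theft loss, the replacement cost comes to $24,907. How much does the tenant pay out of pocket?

Depreciate 10%: the covered value is $24,907 × 0.9 = $22,416.30.
After the deductible, $22,416.30 − $2,750 = $19,666.30 remains.
$19,666.30 exceeds the $18,996 limit, so the insurer pays the limit: $18,996.
The tenant bears the rest of the original loss: $24,907 − $18,996 = $5,911.

$5,911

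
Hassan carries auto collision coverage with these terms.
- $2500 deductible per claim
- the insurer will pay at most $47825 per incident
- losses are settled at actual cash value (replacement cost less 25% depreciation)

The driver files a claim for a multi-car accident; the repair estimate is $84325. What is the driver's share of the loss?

$36500

Depreciate 25%: the covered value is $84325 × 0.75 = $63243.75.
After the deductible, $63243.75 − $2500 = $60743.75 remains.
Since $60743.75 > $47825, the payout is capped at $47825.
Out of pocket: $84325 − $47825 = $36500.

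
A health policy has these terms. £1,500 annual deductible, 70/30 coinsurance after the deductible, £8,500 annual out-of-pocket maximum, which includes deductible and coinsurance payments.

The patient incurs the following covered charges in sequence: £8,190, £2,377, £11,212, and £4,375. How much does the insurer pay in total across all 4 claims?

Claim 1 — £8,190: deductible takes £1,500, £6,690 remains; coinsurance £6,690 × 30% = £2,007. Cost to patient: £3,507. OOP to date £3,507. Insurer: £8,190 − £3,507 = £4,683.
Claim 2 — £2,377: 30% coinsurance on £2,377 = £713.10. Patient pays £713.10; OOP now £4,220.10. Plan pays £2,377 − £713.10 = £1,663.90.
Claim 3 — £11,212: 30% coinsurance on £11,212 = £3,363.60. Patient pays £3,363.60; OOP now £7,583.70. Plan pays £11,212 − £3,363.60 = £7,848.40.
Claim 4 — £4,375: deductible already satisfied, so patient's share is 30% × £4,375 = £1,312.50. Adding that to £7,583.70 gives £8,896.20, past the £8,500 cap; patient pays only £8,500 − £7,583.70 = £916.30. Plan pays £4,375 − £916.30 = £3,458.70.
Insurer total = bills − patient's total = £26,154 − £8,500 = £17,654.

£17,654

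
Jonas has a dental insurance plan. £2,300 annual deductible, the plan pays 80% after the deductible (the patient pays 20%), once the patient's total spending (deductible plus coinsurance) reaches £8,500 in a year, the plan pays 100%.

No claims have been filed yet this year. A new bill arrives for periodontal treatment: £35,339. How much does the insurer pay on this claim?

£26,839

Deductible not yet touched, so the first £2,300 of the bill goes to the deductible.
The remaining £33,039 (= £35,339 − £2,300) moves to coinsurance.
Patient's 20% share of £33,039 is £6,607.80.
So the patient owes £2,300 + £6,607.80 = £8,907.80 before any cap.
That would bring total out-of-pocket to £8,907.80, past the £8,500 cap. The patient is capped at £8,500 − £0 = £8,500 on this claim.
The plan picks up £35,339 − £8,500 = £26,839.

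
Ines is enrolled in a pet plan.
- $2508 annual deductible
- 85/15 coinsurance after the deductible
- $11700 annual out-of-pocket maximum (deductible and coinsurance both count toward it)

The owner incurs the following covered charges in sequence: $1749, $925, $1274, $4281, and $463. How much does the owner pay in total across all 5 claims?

Claim 1 — $1749: entire amount goes to the deductible. Owner pays $1749; OOP now $1749.
Claim 2 — $925: $759 finishes the deductible; $166 goes to coinsurance; 15% of $166 = $24.90. Owner pays $783.90; OOP now $2532.90.
Claim 3 — $1274: deductible met; 15% of $1274 = $191.10. Owner pays $191.10; OOP now $2724.
Claim 4 — $4281: deductible already satisfied, so owner's share is 15% × $4281 = $642.15. Owner owes $642.15 (running OOP $3366.15).
Claim 5 — $463: deductible met; 15% of $463 = $69.45. Owner pays $69.45; OOP now $3435.60.
Summing the owner's payments: $1749 + $783.90 + $191.10 + $642.15 + $69.45 = $3435.60.

$3435.60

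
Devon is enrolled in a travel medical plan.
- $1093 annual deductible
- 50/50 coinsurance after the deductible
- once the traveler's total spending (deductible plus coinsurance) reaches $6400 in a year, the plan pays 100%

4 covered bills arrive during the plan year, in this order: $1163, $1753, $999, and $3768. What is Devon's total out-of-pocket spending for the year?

$4388

Claim 1 ($1163): deductible takes $1093, $70 remains; traveler's 50% is $35. Cost to traveler: $1128. OOP to date $1128.
Claim 2 ($1753): deductible met; 50% of $1753 = $876.50. Cost to traveler: $876.50. OOP to date $2004.50.
Claim 3 ($999): deductible already satisfied, so traveler's share is 50% × $999 = $499.50. Cost to traveler: $499.50. OOP to date $2504.
Claim 4 ($3768): 50% coinsurance on $3768 = $1884. Traveler pays $1884; OOP now $4388.
Total paid by the traveler: $1128 + $876.50 + $499.50 + $1884 = $4388.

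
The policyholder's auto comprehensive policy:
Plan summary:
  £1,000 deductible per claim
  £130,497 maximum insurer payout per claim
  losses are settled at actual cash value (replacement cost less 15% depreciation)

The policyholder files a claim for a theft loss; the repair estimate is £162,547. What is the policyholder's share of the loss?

At 15% depreciation, ACV = £162,547 − £24,382.05 = £138,164.95.
Less the £1,000 deductible: £138,164.95 − £1,000 = £137,164.95.
£137,164.95 exceeds the £130,497 limit, so the insurer pays the limit: £130,497.
Out of pocket: £162,547 − £130,497 = £32,050.

£32,050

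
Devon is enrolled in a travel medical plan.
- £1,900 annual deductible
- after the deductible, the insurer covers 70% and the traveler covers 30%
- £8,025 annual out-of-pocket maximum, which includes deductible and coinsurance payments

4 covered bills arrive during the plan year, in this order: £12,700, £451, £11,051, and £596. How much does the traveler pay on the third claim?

Bill 1, £12,700: deductible takes £1,900, £10,800 remains; coinsurance £10,800 × 30% = £3,240. Cost to traveler: £5,140. OOP to date £5,140.
Bill 2, £451: deductible met; 30% of £451 = £135.30. Cost to traveler: £135.30. OOP to date £5,275.30.
Bill 3, £11,051: deductible met; 30% of £11,051 = £3,315.30. OOP would hit £8,590.60 > £8,025, so the cap limits the traveler to £8,025 − £5,275.30 = £2,749.70.

£2,749.70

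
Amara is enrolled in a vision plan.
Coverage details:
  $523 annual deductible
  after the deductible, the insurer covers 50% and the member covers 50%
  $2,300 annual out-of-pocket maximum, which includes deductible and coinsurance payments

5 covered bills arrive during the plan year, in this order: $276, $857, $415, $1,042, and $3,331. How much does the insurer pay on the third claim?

Claim 1 ($276): fully absorbed by the deductible. Member owes $276 (running OOP $276). Plan pays $276 − $276 = $0.
Claim 2 ($857): deductible takes $247, $610 remains; coinsurance $610 × 50% = $305. Cost to member: $552. OOP to date $828. Plan pays $857 − $552 = $305.
Claim 3 ($415): 50% coinsurance on $415 = $207.50. Cost to member: $207.50. OOP to date $1,035.50. Insurer: $415 − $207.50 = $207.50.

$207.50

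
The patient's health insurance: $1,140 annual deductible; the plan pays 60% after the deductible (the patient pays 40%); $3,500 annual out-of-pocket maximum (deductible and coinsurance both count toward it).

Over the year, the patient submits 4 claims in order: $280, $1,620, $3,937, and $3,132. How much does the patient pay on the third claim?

#1 ($280): all of it applies to the deductible. Patient pays $280; OOP now $280.
#2 ($1,620): $860 to deductible, leaving $760; patient's 40% is $304. Cost to patient: $1,164. OOP to date $1,444.
#3 ($3,937): 40% coinsurance on $3,937 = $1,574.80. Patient pays $1,574.80; OOP now $3,018.80.

$1,574.80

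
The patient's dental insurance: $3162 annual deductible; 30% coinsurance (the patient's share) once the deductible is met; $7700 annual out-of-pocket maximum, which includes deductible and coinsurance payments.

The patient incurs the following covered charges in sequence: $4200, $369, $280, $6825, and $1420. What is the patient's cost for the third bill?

Claim 1 ($4200): $3162 to deductible, leaving $1038; coinsurance $1038 × 30% = $311.40. Cost to patient: $3473.40. OOP to date $3473.40.
Claim 2 ($369): deductible already satisfied, so patient's share is 30% × $369 = $110.70. Patient owes $110.70 (running OOP $3584.10).
Claim 3 ($280): deductible already satisfied, so patient's share is 30% × $280 = $84. Patient pays $84; OOP now $3668.10.

$84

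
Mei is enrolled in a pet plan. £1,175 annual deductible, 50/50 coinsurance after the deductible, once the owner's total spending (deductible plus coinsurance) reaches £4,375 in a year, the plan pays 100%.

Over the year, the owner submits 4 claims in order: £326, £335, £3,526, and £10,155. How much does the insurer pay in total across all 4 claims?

Bill 1, £326: fully absorbed by the deductible. Owner pays £326; OOP now £326. Insurer: £326 − £326 = £0.
Bill 2, £335: all of it applies to the deductible. Owner pays £335; OOP now £661. Plan pays £335 − £335 = £0.
Bill 3, £3,526: deductible takes £514, £3,012 remains; 50% of £3,012 = £1,506. Cost to owner: £2,020. OOP to date £2,681. Plan pays £3,526 − £2,020 = £1,506.
Bill 4, £10,155: deductible already satisfied, so owner's share is 50% × £10,155 = £5,077.50. Adding that to £2,681 gives £7,758.50, past the £4,375 cap; owner pays only £4,375 − £2,681 = £1,694. Insurer: £10,155 − £1,694 = £8,461.
Insurer total: £0 + £0 + £1,506 + £8,461 = £9,967.

£9,967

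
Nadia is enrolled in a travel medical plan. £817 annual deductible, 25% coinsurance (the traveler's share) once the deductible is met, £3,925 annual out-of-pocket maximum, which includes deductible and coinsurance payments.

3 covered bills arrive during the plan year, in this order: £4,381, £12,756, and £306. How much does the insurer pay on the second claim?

Claim 1 — £4,381: deductible takes £817, £3,564 remains; 25% of £3,564 = £891. Traveler pays £1,708; OOP now £1,708. Plan pays £4,381 − £1,708 = £2,673.
Claim 2 — £12,756: 25% coinsurance on £12,756 = £3,189. OOP would hit £4,897 > £3,925, so the cap limits the traveler to £3,925 − £1,708 = £2,217. Insurer: £12,756 − £2,217 = £10,539.

£10,539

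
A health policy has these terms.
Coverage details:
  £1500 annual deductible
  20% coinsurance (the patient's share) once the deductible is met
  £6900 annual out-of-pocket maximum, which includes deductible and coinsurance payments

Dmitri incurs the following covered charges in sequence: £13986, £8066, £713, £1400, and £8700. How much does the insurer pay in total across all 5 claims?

Claim 1 — £13986: £1500 to deductible, leaving £12486; patient's 20% is £2497.20. Cost to patient: £3997.20. OOP to date £3997.20. Insurer: £13986 − £3997.20 = £9988.80.
Claim 2 — £8066: deductible already satisfied, so patient's share is 20% × £8066 = £1613.20. Patient owes £1613.20 (running OOP £5610.40). Insurer: £8066 − £1613.20 = £6452.80.
Claim 3 — £713: deductible already satisfied, so patient's share is 20% × £713 = £142.60. Patient owes £142.60 (running OOP £5753). Insurer: £713 − £142.60 = £570.40.
Claim 4 — £1400: deductible met; 20% of £1400 = £280. Patient pays £280; OOP now £6033. Insurer: £1400 − £280 = £1120.
Claim 5 — £8700: deductible already satisfied, so patient's share is 20% × £8700 = £1740. Adding that to £6033 gives £7773, past the £6900 cap; patient pays only £6900 − £6033 = £867. Insurer: £8700 − £867 = £7833.
Insurer total: £9988.80 + £6452.80 + £570.40 + £1120 + £7833 = £25965.

£25965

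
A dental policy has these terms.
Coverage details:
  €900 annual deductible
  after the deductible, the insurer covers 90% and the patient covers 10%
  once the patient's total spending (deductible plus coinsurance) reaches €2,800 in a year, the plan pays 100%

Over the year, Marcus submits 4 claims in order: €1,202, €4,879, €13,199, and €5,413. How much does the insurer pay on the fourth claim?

€5,351

#1 (€1,202): €900 finishes the deductible; €302 goes to coinsurance; coinsurance €302 × 10% = €30.20. Patient pays €930.20; OOP now €930.20. Insurer: €1,202 − €930.20 = €271.80.
#2 (€4,879): deductible already satisfied, so patient's share is 10% × €4,879 = €487.90. Patient pays €487.90; OOP now €1,418.10. Plan pays €4,879 − €487.90 = €4,391.10.
#3 (€13,199): deductible met; 10% of €13,199 = €1,319.90. Patient pays €1,319.90; OOP now €2,738. Insurer: €13,199 − €1,319.90 = €11,879.10.
#4 (€5,413): deductible already satisfied, so patient's share is 10% × €5,413 = €541.30. OOP would hit €3,279.30 > €2,800, so the cap limits the patient to €2,800 − €2,738 = €62. Plan pays €5,413 − €62 = €5,351.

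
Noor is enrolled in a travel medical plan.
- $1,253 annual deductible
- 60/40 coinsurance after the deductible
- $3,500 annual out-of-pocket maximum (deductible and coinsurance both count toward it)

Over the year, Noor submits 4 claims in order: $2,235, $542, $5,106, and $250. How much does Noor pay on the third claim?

$1,637.40

Claim 1 — $2,235: $1,253 to deductible, leaving $982; coinsurance $982 × 40% = $392.80. Cost to traveler: $1,645.80. OOP to date $1,645.80.
Claim 2 — $542: deductible met; 40% of $542 = $216.80. Cost to traveler: $216.80. OOP to date $1,862.60.
Claim 3 — $5,106: 40% coinsurance on $5,106 = $2,042.40. OOP would hit $3,905 > $3,500, so the cap limits the traveler to $3,500 − $1,862.60 = $1,637.40.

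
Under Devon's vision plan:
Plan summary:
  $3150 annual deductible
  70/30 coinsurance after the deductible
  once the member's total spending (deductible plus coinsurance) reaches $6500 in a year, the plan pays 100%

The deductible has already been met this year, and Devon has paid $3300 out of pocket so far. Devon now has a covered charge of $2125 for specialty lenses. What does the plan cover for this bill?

With the deductible met, the entire $2125 is subject to coinsurance.
Member's 30% share of $2125 is $637.50.
Cumulative spending $3300 + $637.50 = $3937.50 stays under the $6500 maximum.
The plan picks up $2125 − $637.50 = $1487.50.

$1487.50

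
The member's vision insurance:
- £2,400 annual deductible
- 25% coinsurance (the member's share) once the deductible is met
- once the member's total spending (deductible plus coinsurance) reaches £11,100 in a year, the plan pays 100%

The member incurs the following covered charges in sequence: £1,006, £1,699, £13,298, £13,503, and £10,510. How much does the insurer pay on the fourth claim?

£10,127.25

#1 (£1,006): all of it applies to the deductible. Cost to member: £1,006. OOP to date £1,006. Plan pays £1,006 − £1,006 = £0.
#2 (£1,699): £1,394 to deductible, leaving £305; 25% of £305 = £76.25. Member owes £1,470.25 (running OOP £2,476.25). Insurer: £1,699 − £1,470.25 = £228.75.
#3 (£13,298): deductible already satisfied, so member's share is 25% × £13,298 = £3,324.50. Member owes £3,324.50 (running OOP £5,800.75). Insurer: £13,298 − £3,324.50 = £9,973.50.
#4 (£13,503): 25% coinsurance on £13,503 = £3,375.75. Member pays £3,375.75; OOP now £9,176.50. Insurer: £13,503 − £3,375.75 = £10,127.25.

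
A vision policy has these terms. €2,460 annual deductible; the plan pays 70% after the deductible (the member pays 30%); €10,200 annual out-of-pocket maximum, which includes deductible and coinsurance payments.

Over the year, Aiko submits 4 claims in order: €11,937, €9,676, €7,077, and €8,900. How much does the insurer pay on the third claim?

#1 (€11,937): deductible takes €2,460, €9,477 remains; 30% of €9,477 = €2,843.10. Member pays €5,303.10; OOP now €5,303.10. Plan pays €11,937 − €5,303.10 = €6,633.90.
#2 (€9,676): deductible met; 30% of €9,676 = €2,902.80. Member owes €2,902.80 (running OOP €8,205.90). Plan pays €9,676 − €2,902.80 = €6,773.20.
#3 (€7,077): deductible met; 30% of €7,077 = €2,123.10. Adding that to €8,205.90 gives €10,329, past the €10,200 cap; member pays only €10,200 − €8,205.90 = €1,994.10. Insurer: €7,077 − €1,994.10 = €5,082.90.

€5,082.90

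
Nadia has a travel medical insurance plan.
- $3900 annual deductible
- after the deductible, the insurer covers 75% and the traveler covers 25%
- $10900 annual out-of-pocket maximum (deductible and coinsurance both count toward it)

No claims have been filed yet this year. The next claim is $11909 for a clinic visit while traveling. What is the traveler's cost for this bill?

Deductible not yet touched, so the first $3900 of the bill goes to the deductible.
The remaining $8009 (= $11909 − $3900) moves to coinsurance.
Coinsurance: $8009 × 25% = $2002.25.
Traveler responsibility before any cap: $3900 + $2002.25 = $5902.25.
Year-to-date out-of-pocket becomes $0 + $5902.25 = $5902.25, still under the $10900 maximum, so no cap applies.

$5902.25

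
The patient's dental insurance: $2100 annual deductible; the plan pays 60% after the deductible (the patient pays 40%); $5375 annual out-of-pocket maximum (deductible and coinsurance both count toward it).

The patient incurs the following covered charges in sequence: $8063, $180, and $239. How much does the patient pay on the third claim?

Claim 1 — $8063: $2100 to deductible, leaving $5963; coinsurance $5963 × 40% = $2385.20. Patient owes $4485.20 (running OOP $4485.20).
Claim 2 — $180: 40% coinsurance on $180 = $72. Patient owes $72 (running OOP $4557.20).
Claim 3 — $239: deductible already satisfied, so patient's share is 40% × $239 = $95.60. Patient owes $95.60 (running OOP $4652.80).

$95.60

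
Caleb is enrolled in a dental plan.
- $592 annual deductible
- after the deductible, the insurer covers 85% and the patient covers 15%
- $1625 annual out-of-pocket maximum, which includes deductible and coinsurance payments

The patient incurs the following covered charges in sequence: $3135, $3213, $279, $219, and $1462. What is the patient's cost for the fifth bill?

#1 ($3135): $592 to deductible, leaving $2543; patient's 15% is $381.45. Cost to patient: $973.45. OOP to date $973.45.
#2 ($3213): deductible already satisfied, so patient's share is 15% × $3213 = $481.95. Cost to patient: $481.95. OOP to date $1455.40.
#3 ($279): deductible already satisfied, so patient's share is 15% × $279 = $41.85. Cost to patient: $41.85. OOP to date $1497.25.
#4 ($219): deductible already satisfied, so patient's share is 15% × $219 = $32.85. Patient pays $32.85; OOP now $1530.10.
#5 ($1462): deductible met; 15% of $1462 = $219.30. Adding that to $1530.10 gives $1749.40, past the $1625 cap; patient pays only $1625 − $1530.10 = $94.90.

$94.90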